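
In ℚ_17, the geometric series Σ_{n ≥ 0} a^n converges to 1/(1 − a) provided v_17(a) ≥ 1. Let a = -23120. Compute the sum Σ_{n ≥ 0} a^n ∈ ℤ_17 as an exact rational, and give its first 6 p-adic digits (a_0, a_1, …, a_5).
Σ a^n = 1/(1 − a) = 1/23121;  first 6 digits = (1, 0, 5, 12, 7, 2)

v_17(a) = 2 ≥ 1, so the series converges in ℤ_17 to 1/(1 − a) = 1/(1 − (-23120)) = 1/23121. Expand this rational in ℤ_17: compute digits iteratively via d_i = x_i mod 17, x_{i+1} = (x_i − d_i)/17. The first 6 digits are (1, 0, 5, 12, 7, 2).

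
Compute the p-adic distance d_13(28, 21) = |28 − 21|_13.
d_13(28, 21) = 1

Step 1 — x − y = 28 − 21 = 7. Step 2 — v_13(7) = 0 (factor: 7 = (13^0 · 7); the sign does not affect v_p). Step 3 — |x − y|_13 = 13^{0} = 1.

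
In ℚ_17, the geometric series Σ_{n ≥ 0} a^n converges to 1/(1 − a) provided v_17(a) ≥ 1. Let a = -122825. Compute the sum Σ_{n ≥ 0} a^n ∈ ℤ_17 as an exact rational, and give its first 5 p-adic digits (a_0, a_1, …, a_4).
Σ a^n = 1/(1 − a) = 1/122826;  first 5 digits = (1, 0, 0, 9, 15)

v_17(a) = 3 ≥ 1, so the series converges in ℤ_17 to 1/(1 − a) = 1/(1 − (-122825)) = 1/122826. Expand this rational in ℤ_17: compute digits iteratively via d_i = x_i mod 17, x_{i+1} = (x_i − d_i)/17. The first 5 digits are (1, 0, 0, 9, 15).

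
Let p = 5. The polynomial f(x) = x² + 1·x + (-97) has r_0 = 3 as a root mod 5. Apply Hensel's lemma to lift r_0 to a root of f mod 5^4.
r_3 = 83 (mod 625)

Hensel: r_{i+1} = r_i − f(r_i)·(f′(r_i))^{-1} mod 5^{i+2}, f′(x) = 2x + 1. Iterate:
  r_0 = 3 (mod 5)
  r_1 = 8 (mod 25)
  r_2 = 83 (mod 125)
  r_3 = 83 (mod 625)
Final: r = 83 satisfies f(r) ≡ 0 mod 5^4.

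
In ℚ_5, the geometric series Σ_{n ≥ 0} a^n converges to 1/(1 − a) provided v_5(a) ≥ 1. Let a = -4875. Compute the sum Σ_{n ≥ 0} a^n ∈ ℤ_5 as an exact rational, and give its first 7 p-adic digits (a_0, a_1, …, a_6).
Σ a^n = 1/(1 − a) = 1/4876;  first 7 digits = (1, 0, 0, 1, 2, 3, 0)

v_5(a) = 3 ≥ 1, so the series converges in ℤ_5 to 1/(1 − a) = 1/(1 − (-4875)) = 1/4876. Expand this rational in ℤ_5: compute digits iteratively via d_i = x_i mod 5, x_{i+1} = (x_i − d_i)/5. The first 7 digits are (1, 0, 0, 1, 2, 3, 0).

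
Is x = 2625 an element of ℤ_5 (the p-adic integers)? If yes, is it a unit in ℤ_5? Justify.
x ∈ ℤ_5 but not a unit; v_5(x) = 3 > 0

ℤ_5 = {x ∈ ℚ_5 : v_5(x) ≥ 0} and ℤ_5^× = {x ∈ ℤ_5 : v_5(x) = 0}. Here v_5(2625) = v_5(num) − v_5(den) = 3; compare against these criteria.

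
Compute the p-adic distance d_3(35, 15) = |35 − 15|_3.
d_3(35, 15) = 1

Step 1 — x − y = 35 − 15 = 20. Step 2 — v_3(20) = 0 (factor: 20 = (3^0 · 20); the sign does not affect v_p). Step 3 — |x − y|_3 = 3^{0} = 1.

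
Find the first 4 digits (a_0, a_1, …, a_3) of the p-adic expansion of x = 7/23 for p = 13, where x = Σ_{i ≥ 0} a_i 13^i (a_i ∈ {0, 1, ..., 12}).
(a_0, …, a_3) = (2, 1, 5, 3)

v_13(7/23) = 0 (numerator and denominator both coprime to 13), so x ∈ ℤ_13^×. Compute digits iteratively via a_i = x_i mod 13, x_{i+1} = (x_i − a_i)/13, with x_0 = x:
  x_0 = 7/23;  a_0 = 2;  x_1 = (x_0 − 2)/13 = -3/23
  x_1 = -3/23;  a_1 = 1;  x_2 = (x_1 − 1)/13 = -2/23
  x_2 = -2/23;  a_2 = 5;  x_3 = (x_2 − 5)/13 = -9/23
  x_3 = -9/23;  a_3 = 3;  x_4 = (x_3 − 3)/13 = -6/23
Digits: (2, 1, 5, 3).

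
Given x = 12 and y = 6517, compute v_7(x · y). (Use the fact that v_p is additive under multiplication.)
v_7(78204) = 3

v_p(x) = 0 (factor: 12 = 7^0 · 12); v_p(y) = 3 (factor: 6517 = 7^3 · 19). Additivity: v_p(xy) = v_p(x) + v_p(y) = 0 + 3 = 3. (Direct check: xy = 78204 = 7^3 · (228).)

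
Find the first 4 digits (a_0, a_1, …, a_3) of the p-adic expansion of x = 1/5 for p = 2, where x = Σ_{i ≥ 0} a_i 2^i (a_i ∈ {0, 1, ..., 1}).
(a_0, …, a_3) = (1, 0, 1, 1)

v_2(1/5) = 0 (numerator and denominator both coprime to 2), so x ∈ ℤ_2^×. Compute digits iteratively via a_i = x_i mod 2, x_{i+1} = (x_i − a_i)/2, with x_0 = x:
  x_0 = 1/5;  a_0 = 1;  x_1 = (x_0 − 1)/2 = -2/5
  x_1 = -2/5;  a_1 = 0;  x_2 = (x_1 − 0)/2 = -1/5
  x_2 = -1/5;  a_2 = 1;  x_3 = (x_2 − 1)/2 = -3/5
  x_3 = -3/5;  a_3 = 1;  x_4 = (x_3 − 1)/2 = -4/5
Digits: (1, 0, 1, 1).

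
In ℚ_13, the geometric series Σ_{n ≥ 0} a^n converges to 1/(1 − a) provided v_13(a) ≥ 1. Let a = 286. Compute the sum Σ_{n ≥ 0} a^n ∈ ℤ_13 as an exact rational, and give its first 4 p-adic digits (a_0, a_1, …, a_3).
Σ a^n = 1/(1 − a) = -1/285;  first 4 digits = (1, 9, 4, 12)

v_13(a) = 1 ≥ 1, so the series converges in ℤ_13 to 1/(1 − a) = 1/(1 − 286) = -1/285. Expand this rational in ℤ_13: compute digits iteratively via d_i = x_i mod 13, x_{i+1} = (x_i − d_i)/13. The first 4 digits are (1, 9, 4, 12).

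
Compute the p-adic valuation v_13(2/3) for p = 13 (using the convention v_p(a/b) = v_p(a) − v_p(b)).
v_13(2/3) = 0

Factor powers of 13 from the numerator and denominator of the reduced fraction: 2 = 13^0 · 2 and 3 = 13^0 · 3. Apply v_p(a/b) = v_p(a) − v_p(b): v_13(2/3) = 0 − 0 = 0.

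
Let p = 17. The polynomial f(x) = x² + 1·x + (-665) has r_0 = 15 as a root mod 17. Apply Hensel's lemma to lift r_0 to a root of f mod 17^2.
r_1 = 66 (mod 289)

Hensel: r_{i+1} = r_i − f(r_i)·(f′(r_i))^{-1} mod 17^{i+2}, f′(x) = 2x + 1. Iterate:
  r_0 = 15 (mod 17)
  r_1 = 66 (mod 289)
Final: r = 66 satisfies f(r) ≡ 0 mod 17^2.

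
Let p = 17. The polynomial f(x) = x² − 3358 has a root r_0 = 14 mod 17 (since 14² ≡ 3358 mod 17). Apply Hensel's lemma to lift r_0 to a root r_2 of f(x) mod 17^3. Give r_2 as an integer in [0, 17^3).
r_2 = 2666 (mod 4913)

Hensel's recurrence: r_{i+1} = r_i − f(r_i)·(f′(r_i))^{-1} mod 17^{i+2}, with f′(x) = 2x. Iterate:
  r_0 = 14 (mod 17)
  r_1 = 65 (mod 289)
  r_2 = 2666 (mod 4913)
Final: r_2 = 2666, and one checks f(r_2) ≡ 0 mod 17^3.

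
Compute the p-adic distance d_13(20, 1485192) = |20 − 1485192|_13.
d_13(20, 1485192) = 1/371293

Step 1 — x − y = 20 − 1485192 = -1485172. Step 2 — v_13(-1485172) = 5 (factor: -1485172 = −(13^5 · 4); the sign does not affect v_p). Step 3 — |x − y|_13 = 13^{-5} = 1/371293.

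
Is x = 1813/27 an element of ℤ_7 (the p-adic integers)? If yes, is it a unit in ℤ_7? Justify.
x ∈ ℤ_7 but not a unit; v_7(x) = 2 > 0

ℤ_7 = {x ∈ ℚ_7 : v_7(x) ≥ 0} and ℤ_7^× = {x ∈ ℤ_7 : v_7(x) = 0}. Here v_7(1813/27) = v_7(num) − v_7(den) = 2; compare against these criteria.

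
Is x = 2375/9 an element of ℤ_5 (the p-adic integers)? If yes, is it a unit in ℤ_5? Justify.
x ∈ ℤ_5 but not a unit; v_5(x) = 3 > 0

ℤ_5 = {x ∈ ℚ_5 : v_5(x) ≥ 0} and ℤ_5^× = {x ∈ ℤ_5 : v_5(x) = 0}. Here v_5(2375/9) = v_5(num) − v_5(den) = 3; compare against these criteria.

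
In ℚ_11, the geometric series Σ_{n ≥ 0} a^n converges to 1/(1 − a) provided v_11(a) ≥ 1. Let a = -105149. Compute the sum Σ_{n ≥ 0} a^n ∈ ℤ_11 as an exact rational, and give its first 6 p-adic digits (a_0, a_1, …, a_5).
Σ a^n = 1/(1 − a) = 1/105150;  first 6 digits = (1, 0, 0, 9, 3, 10)

v_11(a) = 3 ≥ 1, so the series converges in ℤ_11 to 1/(1 − a) = 1/(1 − (-105149)) = 1/105150. Expand this rational in ℤ_11: compute digits iteratively via d_i = x_i mod 11, x_{i+1} = (x_i − d_i)/11. The first 6 digits are (1, 0, 0, 9, 3, 10).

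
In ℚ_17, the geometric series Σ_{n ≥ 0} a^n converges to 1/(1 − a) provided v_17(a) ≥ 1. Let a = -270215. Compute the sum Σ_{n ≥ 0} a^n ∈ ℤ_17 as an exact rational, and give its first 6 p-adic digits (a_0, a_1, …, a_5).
Σ a^n = 1/(1 − a) = 1/270216;  first 6 digits = (1, 0, 0, 13, 13, 16)

v_17(a) = 3 ≥ 1, so the series converges in ℤ_17 to 1/(1 − a) = 1/(1 − (-270215)) = 1/270216. Expand this rational in ℤ_17: compute digits iteratively via d_i = x_i mod 17, x_{i+1} = (x_i − d_i)/17. The first 6 digits are (1, 0, 0, 13, 13, 16).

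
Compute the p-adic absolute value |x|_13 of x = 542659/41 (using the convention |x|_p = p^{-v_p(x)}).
|542659/41|_13 = 1/28561

Step 1 — compute v_13(x) by factoring powers of 13 out of the numerator and denominator: v_13(542659/41) = 4. Step 2 — apply |x|_p = p^{-v_p(x)} = 13^{-4} = 1/28561.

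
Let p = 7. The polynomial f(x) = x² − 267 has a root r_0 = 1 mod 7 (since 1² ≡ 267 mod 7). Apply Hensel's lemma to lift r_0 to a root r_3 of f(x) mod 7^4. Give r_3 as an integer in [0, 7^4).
r_3 = 722 (mod 2401)

Hensel's recurrence: r_{i+1} = r_i − f(r_i)·(f′(r_i))^{-1} mod 7^{i+2}, with f′(x) = 2x. Iterate:
  r_0 = 1 (mod 7)
  r_1 = 36 (mod 49)
  r_2 = 36 (mod 343)
  r_3 = 722 (mod 2401)
Final: r_3 = 722, and one checks f(r_3) ≡ 0 mod 7^4.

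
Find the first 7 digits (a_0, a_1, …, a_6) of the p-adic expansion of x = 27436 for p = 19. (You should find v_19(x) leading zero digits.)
(a_0, …, a_6) = (0, 0, 0, 4, 0, 0, 0)

v_19(27436) = 3, so a_0 = ... = a_2 = 0. Factor out: x = 19^3 · u with u = 4 a unit in ℤ_19. Expand u iteratively via a_{v+i} = u_i mod 19, u_{i+1} = (u_i − a_{v+i})/19:
  u_0 = 4;  a_3 = 4;  u_1 = (u_0 − 4)/19 = 0
  u_1 = 0;  a_4 = 0;  u_2 = (u_1 − 0)/19 = 0
  u_2 = 0;  a_5 = 0;  u_3 = (u_2 − 0)/19 = 0
  u_3 = 0;  a_6 = 0;  u_4 = (u_3 − 0)/19 = 0
Digits: (0, 0, 0, 4, 0, 0, 0).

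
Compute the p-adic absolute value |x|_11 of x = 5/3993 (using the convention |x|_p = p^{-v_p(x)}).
|5/3993|_11 = 1331

Step 1 — compute v_11(x) by factoring powers of 11 out of the numerator and denominator: v_11(5/3993) = -3. Step 2 — apply |x|_p = p^{-v_p(x)} = 11^{3} = 1331.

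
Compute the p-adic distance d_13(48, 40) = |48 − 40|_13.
d_13(48, 40) = 1

Step 1 — x − y = 48 − 40 = 8. Step 2 — v_13(8) = 0 (factor: 8 = (13^0 · 8); the sign does not affect v_p). Step 3 — |x − y|_13 = 13^{0} = 1.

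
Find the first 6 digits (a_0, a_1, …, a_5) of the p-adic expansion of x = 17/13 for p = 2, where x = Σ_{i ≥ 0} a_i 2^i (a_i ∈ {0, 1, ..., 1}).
(a_0, …, a_5) = (1, 0, 1, 0, 1, 0)

v_2(17/13) = 0 (numerator and denominator both coprime to 2), so x ∈ ℤ_2^×. Compute digits iteratively via a_i = x_i mod 2, x_{i+1} = (x_i − a_i)/2, with x_0 = x:
  x_0 = 17/13;  a_0 = 1;  x_1 = (x_0 − 1)/2 = 2/13
  x_1 = 2/13;  a_1 = 0;  x_2 = (x_1 − 0)/2 = 1/13
  x_2 = 1/13;  a_2 = 1;  x_3 = (x_2 − 1)/2 = -6/13
  x_3 = -6/13;  a_3 = 0;  x_4 = (x_3 − 0)/2 = -3/13
  x_4 = -3/13;  a_4 = 1;  x_5 = (x_4 − 1)/2 = -8/13
  x_5 = -8/13;  a_5 = 0;  x_6 = (x_5 − 0)/2 = -4/13
Digits: (1, 0, 1, 0, 1, 0).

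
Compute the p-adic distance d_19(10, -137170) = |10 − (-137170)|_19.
d_19(10, -137170) = 1/6859

Step 1 — x − y = 10 − (-137170) = 137180. Step 2 — v_19(137180) = 3 (factor: 137180 = (19^3 · 20); the sign does not affect v_p). Step 3 — |x − y|_19 = 19^{-3} = 1/6859.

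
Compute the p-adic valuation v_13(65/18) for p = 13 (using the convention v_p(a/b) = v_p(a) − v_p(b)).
v_13(65/18) = 1

Factor powers of 13 from the numerator and denominator of the reduced fraction: 65 = 13^1 · 5 and 18 = 13^0 · 18. Apply v_p(a/b) = v_p(a) − v_p(b): v_13(65/18) = 1 − 0 = 1.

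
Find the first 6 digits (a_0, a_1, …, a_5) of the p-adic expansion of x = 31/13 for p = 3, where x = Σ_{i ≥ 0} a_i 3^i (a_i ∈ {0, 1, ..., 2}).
(a_0, …, a_5) = (1, 0, 2, 1, 2, 1)

v_3(31/13) = 0 (numerator and denominator both coprime to 3), so x ∈ ℤ_3^×. Compute digits iteratively via a_i = x_i mod 3, x_{i+1} = (x_i − a_i)/3, with x_0 = x:
  x_0 = 31/13;  a_0 = 1;  x_1 = (x_0 − 1)/3 = 6/13
  x_1 = 6/13;  a_1 = 0;  x_2 = (x_1 − 0)/3 = 2/13
  x_2 = 2/13;  a_2 = 2;  x_3 = (x_2 − 2)/3 = -8/13
  x_3 = -8/13;  a_3 = 1;  x_4 = (x_3 − 1)/3 = -7/13
  x_4 = -7/13;  a_4 = 2;  x_5 = (x_4 − 2)/3 = -11/13
  x_5 = -11/13;  a_5 = 1;  x_6 = (x_5 − 1)/3 = -8/13
Digits: (1, 0, 2, 1, 2, 1).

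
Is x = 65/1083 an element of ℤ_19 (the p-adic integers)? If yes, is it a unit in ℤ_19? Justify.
x ∉ ℤ_19 (v_19(x) = -2 < 0)

ℤ_19 = {x ∈ ℚ_19 : v_19(x) ≥ 0} and ℤ_19^× = {x ∈ ℤ_19 : v_19(x) = 0}. Here v_19(65/1083) = v_19(num) − v_19(den) = -2; compare against these criteria.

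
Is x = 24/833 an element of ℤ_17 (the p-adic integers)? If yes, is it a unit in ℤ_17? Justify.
x ∉ ℤ_17 (v_17(x) = -1 < 0)

ℤ_17 = {x ∈ ℚ_17 : v_17(x) ≥ 0} and ℤ_17^× = {x ∈ ℤ_17 : v_17(x) = 0}. Here v_17(24/833) = v_17(num) − v_17(den) = -1; compare against these criteria.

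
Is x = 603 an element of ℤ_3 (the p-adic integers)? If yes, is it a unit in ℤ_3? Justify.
x ∈ ℤ_3 but not a unit; v_3(x) = 2 > 0

ℤ_3 = {x ∈ ℚ_3 : v_3(x) ≥ 0} and ℤ_3^× = {x ∈ ℤ_3 : v_3(x) = 0}. Here v_3(603) = v_3(num) − v_3(den) = 2; compare against these criteria.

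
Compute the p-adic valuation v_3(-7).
v_3(-7) = 0

v_3(n) is the largest exponent k such that 3^k divides n. Factor out: -7 = -3^0 · 7. (Sign doesn't affect v_p.) So v_3(-7) = 0.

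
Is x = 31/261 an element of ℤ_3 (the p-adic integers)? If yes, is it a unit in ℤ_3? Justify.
x ∉ ℤ_3 (v_3(x) = -2 < 0)

ℤ_3 = {x ∈ ℚ_3 : v_3(x) ≥ 0} and ℤ_3^× = {x ∈ ℤ_3 : v_3(x) = 0}. Here v_3(31/261) = v_3(num) − v_3(den) = -2; compare against these criteria.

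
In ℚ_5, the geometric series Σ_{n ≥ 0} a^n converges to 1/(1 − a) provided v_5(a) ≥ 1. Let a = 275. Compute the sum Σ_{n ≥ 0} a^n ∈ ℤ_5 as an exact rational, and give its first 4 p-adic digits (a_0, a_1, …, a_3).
Σ a^n = 1/(1 − a) = -1/274;  first 4 digits = (1, 0, 1, 2)

v_5(a) = 2 ≥ 1, so the series converges in ℤ_5 to 1/(1 − a) = 1/(1 − 275) = -1/274. Expand this rational in ℤ_5: compute digits iteratively via d_i = x_i mod 5, x_{i+1} = (x_i − d_i)/5. The first 4 digits are (1, 0, 1, 2).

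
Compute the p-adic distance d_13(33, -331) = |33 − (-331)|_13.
d_13(33, -331) = 1/13

Step 1 — x − y = 33 − (-331) = 364. Step 2 — v_13(364) = 1 (factor: 364 = (13^1 · 28); the sign does not affect v_p). Step 3 — |x − y|_13 = 13^{-1} = 1/13.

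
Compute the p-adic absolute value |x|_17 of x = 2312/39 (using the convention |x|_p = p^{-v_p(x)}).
|2312/39|_17 = 1/289

Step 1 — compute v_17(x) by factoring powers of 17 out of the numerator and denominator: v_17(2312/39) = 2. Step 2 — apply |x|_p = p^{-v_p(x)} = 17^{-2} = 1/289.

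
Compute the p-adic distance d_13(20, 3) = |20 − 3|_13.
d_13(20, 3) = 1

Step 1 — x − y = 20 − 3 = 17. Step 2 — v_13(17) = 0 (factor: 17 = (13^0 · 17); the sign does not affect v_p). Step 3 — |x − y|_13 = 13^{0} = 1.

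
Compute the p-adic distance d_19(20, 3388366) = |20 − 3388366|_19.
d_19(20, 3388366) = 1/130321

Step 1 — x − y = 20 − 3388366 = -3388346. Step 2 — v_19(-3388346) = 4 (factor: -3388346 = −(19^4 · 26); the sign does not affect v_p). Step 3 — |x − y|_19 = 19^{-4} = 1/130321.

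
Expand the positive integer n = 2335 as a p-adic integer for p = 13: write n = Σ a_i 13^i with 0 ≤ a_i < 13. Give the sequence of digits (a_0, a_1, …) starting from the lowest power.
(a_0, a_1, …) = (8, 10, 0, 1)

Repeated division by 13 gives the digits low-to-high: 2335 = 8 + 10·13^1 + 1·13^3. Digit sequence: (8, 10, 0, 1).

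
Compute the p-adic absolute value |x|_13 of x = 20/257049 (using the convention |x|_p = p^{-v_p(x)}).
|20/257049|_13 = 28561

Step 1 — compute v_13(x) by factoring powers of 13 out of the numerator and denominator: v_13(20/257049) = -4. Step 2 — apply |x|_p = p^{-v_p(x)} = 13^{4} = 28561.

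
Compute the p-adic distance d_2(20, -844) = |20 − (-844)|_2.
d_2(20, -844) = 1/32

Step 1 — x − y = 20 − (-844) = 864. Step 2 — v_2(864) = 5 (factor: 864 = (2^5 · 27); the sign does not affect v_p). Step 3 — |x − y|_2 = 2^{-5} = 1/32.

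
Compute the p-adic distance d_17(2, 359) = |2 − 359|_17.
d_17(2, 359) = 1/17

Step 1 — x − y = 2 − 359 = -357. Step 2 — v_17(-357) = 1 (factor: -357 = −(17^1 · 21); the sign does not affect v_p). Step 3 — |x − y|_17 = 17^{-1} = 1/17.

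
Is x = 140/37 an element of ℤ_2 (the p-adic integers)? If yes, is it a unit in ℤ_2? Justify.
x ∈ ℤ_2 but not a unit; v_2(x) = 2 > 0

ℤ_2 = {x ∈ ℚ_2 : v_2(x) ≥ 0} and ℤ_2^× = {x ∈ ℤ_2 : v_2(x) = 0}. Here v_2(140/37) = v_2(num) − v_2(den) = 2; compare against these criteria.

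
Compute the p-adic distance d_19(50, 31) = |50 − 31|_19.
d_19(50, 31) = 1/19

Step 1 — x − y = 50 − 31 = 19. Step 2 — v_19(19) = 1 (factor: 19 = (19^1 · 1); the sign does not affect v_p). Step 3 — |x − y|_19 = 19^{-1} = 1/19.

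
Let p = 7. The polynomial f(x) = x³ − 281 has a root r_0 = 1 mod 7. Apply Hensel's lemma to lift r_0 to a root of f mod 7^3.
r_2 = 225 (mod 343)

Hensel: r_{i+1} = r_i − f(r_i)/f′(r_i) mod 7^{i+2}, where f′(x) = 3x². Iterate:
  r_0 = 1 (mod 7)
  r_1 = 29 (mod 49)
  r_2 = 225 (mod 343)
Final: r = 225 with f(r) ≡ 0 mod 7^3.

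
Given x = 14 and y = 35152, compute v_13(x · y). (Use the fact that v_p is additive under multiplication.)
v_13(492128) = 3

v_p(x) = 0 (factor: 14 = 13^0 · 14); v_p(y) = 3 (factor: 35152 = 13^3 · 16). Additivity: v_p(xy) = v_p(x) + v_p(y) = 0 + 3 = 3. (Direct check: xy = 492128 = 13^3 · (224).)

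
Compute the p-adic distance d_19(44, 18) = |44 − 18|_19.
d_19(44, 18) = 1

Step 1 — x − y = 44 − 18 = 26. Step 2 — v_19(26) = 0 (factor: 26 = (19^0 · 26); the sign does not affect v_p). Step 3 — |x − y|_19 = 19^{0} = 1.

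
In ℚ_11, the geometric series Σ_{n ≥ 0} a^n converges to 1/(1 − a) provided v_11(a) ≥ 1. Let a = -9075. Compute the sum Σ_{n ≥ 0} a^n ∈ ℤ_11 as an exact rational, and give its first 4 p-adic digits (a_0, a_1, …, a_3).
Σ a^n = 1/(1 − a) = 1/9076;  first 4 digits = (1, 0, 2, 4)

v_11(a) = 2 ≥ 1, so the series converges in ℤ_11 to 1/(1 − a) = 1/(1 − (-9075)) = 1/9076. Expand this rational in ℤ_11: compute digits iteratively via d_i = x_i mod 11, x_{i+1} = (x_i − d_i)/11. The first 4 digits are (1, 0, 2, 4).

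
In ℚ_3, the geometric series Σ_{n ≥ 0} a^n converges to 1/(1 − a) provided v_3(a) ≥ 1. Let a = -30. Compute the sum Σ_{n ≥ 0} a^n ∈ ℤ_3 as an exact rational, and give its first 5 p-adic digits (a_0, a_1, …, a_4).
Σ a^n = 1/(1 − a) = 1/31;  first 5 digits = (1, 2, 0, 1, 2)

v_3(a) = 1 ≥ 1, so the series converges in ℤ_3 to 1/(1 − a) = 1/(1 − (-30)) = 1/31. Expand this rational in ℤ_3: compute digits iteratively via d_i = x_i mod 3, x_{i+1} = (x_i − d_i)/3. The first 5 digits are (1, 2, 0, 1, 2).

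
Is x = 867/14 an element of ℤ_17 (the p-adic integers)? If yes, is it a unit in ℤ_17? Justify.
x ∈ ℤ_17 but not a unit; v_17(x) = 2 > 0

ℤ_17 = {x ∈ ℚ_17 : v_17(x) ≥ 0} and ℤ_17^× = {x ∈ ℤ_17 : v_17(x) = 0}. Here v_17(867/14) = v_17(num) − v_17(den) = 2; compare against these criteria.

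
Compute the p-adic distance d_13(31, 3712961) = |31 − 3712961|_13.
d_13(31, 3712961) = 1/371293

Step 1 — x − y = 31 − 3712961 = -3712930. Step 2 — v_13(-3712930) = 5 (factor: -3712930 = −(13^5 · 10); the sign does not affect v_p). Step 3 — |x − y|_13 = 13^{-5} = 1/371293.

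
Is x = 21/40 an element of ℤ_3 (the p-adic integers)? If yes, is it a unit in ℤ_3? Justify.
x ∈ ℤ_3 but not a unit; v_3(x) = 1 > 0

ℤ_3 = {x ∈ ℚ_3 : v_3(x) ≥ 0} and ℤ_3^× = {x ∈ ℤ_3 : v_3(x) = 0}. Here v_3(21/40) = v_3(num) − v_3(den) = 1; compare against these criteria.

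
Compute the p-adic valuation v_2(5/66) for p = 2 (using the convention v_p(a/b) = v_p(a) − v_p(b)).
v_2(5/66) = -1

Factor powers of 2 from the numerator and denominator of the reduced fraction: 5 = 2^0 · 5 and 66 = 2^1 · 33. Apply v_p(a/b) = v_p(a) − v_p(b): v_2(5/66) = 0 − 1 = -1.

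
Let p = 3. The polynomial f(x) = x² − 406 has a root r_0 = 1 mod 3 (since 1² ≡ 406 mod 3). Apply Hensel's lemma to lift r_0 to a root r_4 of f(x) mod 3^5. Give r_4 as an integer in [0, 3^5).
r_4 = 82 (mod 243)

Hensel's recurrence: r_{i+1} = r_i − f(r_i)·(f′(r_i))^{-1} mod 3^{i+2}, with f′(x) = 2x. Iterate:
  r_0 = 1 (mod 3)
  r_1 = 1 (mod 9)
  r_2 = 1 (mod 27)
  r_3 = 1 (mod 81)
  r_4 = 82 (mod 243)
Final: r_4 = 82, and one checks f(r_4) ≡ 0 mod 3^5.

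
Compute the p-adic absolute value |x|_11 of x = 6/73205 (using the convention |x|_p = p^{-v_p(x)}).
|6/73205|_11 = 14641

Step 1 — compute v_11(x) by factoring powers of 11 out of the numerator and denominator: v_11(6/73205) = -4. Step 2 — apply |x|_p = p^{-v_p(x)} = 11^{4} = 14641.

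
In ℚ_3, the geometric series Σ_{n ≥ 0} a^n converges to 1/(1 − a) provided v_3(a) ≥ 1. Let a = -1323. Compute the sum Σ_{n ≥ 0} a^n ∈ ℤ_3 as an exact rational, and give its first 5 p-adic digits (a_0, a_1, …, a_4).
Σ a^n = 1/(1 − a) = 1/1324;  first 5 digits = (1, 0, 0, 2, 1)

v_3(a) = 3 ≥ 1, so the series converges in ℤ_3 to 1/(1 − a) = 1/(1 − (-1323)) = 1/1324. Expand this rational in ℤ_3: compute digits iteratively via d_i = x_i mod 3, x_{i+1} = (x_i − d_i)/3. The first 5 digits are (1, 0, 0, 2, 1).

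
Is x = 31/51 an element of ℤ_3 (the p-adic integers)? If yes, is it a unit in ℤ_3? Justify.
x ∉ ℤ_3 (v_3(x) = -1 < 0)

ℤ_3 = {x ∈ ℚ_3 : v_3(x) ≥ 0} and ℤ_3^× = {x ∈ ℤ_3 : v_3(x) = 0}. Here v_3(31/51) = v_3(num) − v_3(den) = -1; compare against these criteria.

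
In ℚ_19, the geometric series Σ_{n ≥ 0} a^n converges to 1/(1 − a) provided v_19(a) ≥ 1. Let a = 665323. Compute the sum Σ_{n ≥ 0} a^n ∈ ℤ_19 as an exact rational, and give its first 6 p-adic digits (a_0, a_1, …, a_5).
Σ a^n = 1/(1 − a) = -1/665322;  first 6 digits = (1, 0, 0, 2, 5, 0)

v_19(a) = 3 ≥ 1, so the series converges in ℤ_19 to 1/(1 − a) = 1/(1 − 665323) = -1/665322. Expand this rational in ℤ_19: compute digits iteratively via d_i = x_i mod 19, x_{i+1} = (x_i − d_i)/19. The first 6 digits are (1, 0, 0, 2, 5, 0).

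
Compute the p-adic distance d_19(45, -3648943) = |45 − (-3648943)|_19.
d_19(45, -3648943) = 1/130321

Step 1 — x − y = 45 − (-3648943) = 3648988. Step 2 — v_19(3648988) = 4 (factor: 3648988 = (19^4 · 28); the sign does not affect v_p). Step 3 — |x − y|_19 = 19^{-4} = 1/130321.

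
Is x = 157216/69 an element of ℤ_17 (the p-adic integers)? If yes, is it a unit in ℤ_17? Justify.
x ∈ ℤ_17 but not a unit; v_17(x) = 3 > 0

ℤ_17 = {x ∈ ℚ_17 : v_17(x) ≥ 0} and ℤ_17^× = {x ∈ ℤ_17 : v_17(x) = 0}. Here v_17(157216/69) = v_17(num) − v_17(den) = 3; compare against these criteria.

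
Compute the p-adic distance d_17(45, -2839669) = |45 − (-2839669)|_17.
d_17(45, -2839669) = 1/1419857

Step 1 — x − y = 45 − (-2839669) = 2839714. Step 2 — v_17(2839714) = 5 (factor: 2839714 = (17^5 · 2); the sign does not affect v_p). Step 3 — |x − y|_17 = 17^{-5} = 1/1419857.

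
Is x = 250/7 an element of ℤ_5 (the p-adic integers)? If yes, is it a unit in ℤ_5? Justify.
x ∈ ℤ_5 but not a unit; v_5(x) = 3 > 0

ℤ_5 = {x ∈ ℚ_5 : v_5(x) ≥ 0} and ℤ_5^× = {x ∈ ℤ_5 : v_5(x) = 0}. Here v_5(250/7) = v_5(num) − v_5(den) = 3; compare against these criteria.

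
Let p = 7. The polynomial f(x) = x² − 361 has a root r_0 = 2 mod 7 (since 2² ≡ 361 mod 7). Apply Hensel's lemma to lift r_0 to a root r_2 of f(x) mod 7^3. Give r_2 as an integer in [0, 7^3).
r_2 = 324 (mod 343)

Hensel's recurrence: r_{i+1} = r_i − f(r_i)·(f′(r_i))^{-1} mod 7^{i+2}, with f′(x) = 2x. Iterate:
  r_0 = 2 (mod 7)
  r_1 = 30 (mod 49)
  r_2 = 324 (mod 343)
Final: r_2 = 324, and one checks f(r_2) ≡ 0 mod 7^3.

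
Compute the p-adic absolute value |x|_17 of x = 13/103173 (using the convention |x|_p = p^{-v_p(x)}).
|13/103173|_17 = 4913

Step 1 — compute v_17(x) by factoring powers of 17 out of the numerator and denominator: v_17(13/103173) = -3. Step 2 — apply |x|_p = p^{-v_p(x)} = 17^{3} = 4913.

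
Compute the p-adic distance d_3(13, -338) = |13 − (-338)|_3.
d_3(13, -338) = 1/27

Step 1 — x − y = 13 − (-338) = 351. Step 2 — v_3(351) = 3 (factor: 351 = (3^3 · 13); the sign does not affect v_p). Step 3 — |x − y|_3 = 3^{-3} = 1/27.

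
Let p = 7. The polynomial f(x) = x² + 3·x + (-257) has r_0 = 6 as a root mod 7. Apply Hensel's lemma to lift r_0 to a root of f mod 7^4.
r_3 = 1091 (mod 2401)

Hensel: r_{i+1} = r_i − f(r_i)·(f′(r_i))^{-1} mod 7^{i+2}, f′(x) = 2x + 3. Iterate:
  r_0 = 6 (mod 7)
  r_1 = 13 (mod 49)
  r_2 = 62 (mod 343)
  r_3 = 1091 (mod 2401)
Final: r = 1091 satisfies f(r) ≡ 0 mod 7^4.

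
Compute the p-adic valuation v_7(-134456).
v_7(-134456) = 5

v_7(n) is the largest exponent k such that 7^k divides n. Factor out: -134456 = -7^5 · 8. (Sign doesn't affect v_p.) So v_7(-134456) = 5.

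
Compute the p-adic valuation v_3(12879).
v_3(12879) = 5

v_3(n) is the largest exponent k such that 3^k divides n. Factor out: 12879 = 3^5 · 53. (Sign doesn't affect v_p.) So v_3(12879) = 5.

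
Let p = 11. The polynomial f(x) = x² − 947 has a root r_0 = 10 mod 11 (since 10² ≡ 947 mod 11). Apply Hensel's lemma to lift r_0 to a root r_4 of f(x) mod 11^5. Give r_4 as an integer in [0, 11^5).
r_4 = 53492 (mod 161051)

Hensel's recurrence: r_{i+1} = r_i − f(r_i)·(f′(r_i))^{-1} mod 11^{i+2}, with f′(x) = 2x. Iterate:
  r_0 = 10 (mod 11)
  r_1 = 10 (mod 121)
  r_2 = 252 (mod 1331)
  r_3 = 9569 (mod 14641)
  r_4 = 53492 (mod 161051)
Final: r_4 = 53492, and one checks f(r_4) ≡ 0 mod 11^5.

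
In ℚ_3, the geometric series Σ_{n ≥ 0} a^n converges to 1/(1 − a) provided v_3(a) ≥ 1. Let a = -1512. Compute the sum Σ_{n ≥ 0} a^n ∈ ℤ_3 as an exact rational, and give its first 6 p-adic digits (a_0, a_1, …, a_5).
Σ a^n = 1/(1 − a) = 1/1513;  first 6 digits = (1, 0, 0, 1, 2, 2)

v_3(a) = 3 ≥ 1, so the series converges in ℤ_3 to 1/(1 − a) = 1/(1 − (-1512)) = 1/1513. Expand this rational in ℤ_3: compute digits iteratively via d_i = x_i mod 3, x_{i+1} = (x_i − d_i)/3. The first 6 digits are (1, 0, 0, 1, 2, 2).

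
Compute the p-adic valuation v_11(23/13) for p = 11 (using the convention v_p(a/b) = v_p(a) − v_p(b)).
v_11(23/13) = 0

Factor powers of 11 from the numerator and denominator of the reduced fraction: 23 = 11^0 · 23 and 13 = 11^0 · 13. Apply v_p(a/b) = v_p(a) − v_p(b): v_11(23/13) = 0 − 0 = 0.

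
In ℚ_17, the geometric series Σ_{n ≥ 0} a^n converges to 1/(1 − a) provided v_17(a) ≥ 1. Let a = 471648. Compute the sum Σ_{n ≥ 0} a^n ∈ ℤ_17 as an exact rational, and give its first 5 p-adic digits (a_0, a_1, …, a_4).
Σ a^n = 1/(1 − a) = -1/471647;  first 5 digits = (1, 0, 0, 11, 5)

v_17(a) = 3 ≥ 1, so the series converges in ℤ_17 to 1/(1 − a) = 1/(1 − 471648) = -1/471647. Expand this rational in ℤ_17: compute digits iteratively via d_i = x_i mod 17, x_{i+1} = (x_i − d_i)/17. The first 5 digits are (1, 0, 0, 11, 5).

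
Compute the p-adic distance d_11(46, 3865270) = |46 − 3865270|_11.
d_11(46, 3865270) = 1/161051

Step 1 — x − y = 46 − 3865270 = -3865224. Step 2 — v_11(-3865224) = 5 (factor: -3865224 = −(11^5 · 24); the sign does not affect v_p). Step 3 — |x − y|_11 = 11^{-5} = 1/161051.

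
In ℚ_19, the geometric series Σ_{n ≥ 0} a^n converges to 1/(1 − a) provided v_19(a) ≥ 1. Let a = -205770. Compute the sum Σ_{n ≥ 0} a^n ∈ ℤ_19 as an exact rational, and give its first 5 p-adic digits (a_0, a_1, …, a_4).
Σ a^n = 1/(1 − a) = 1/205771;  first 5 digits = (1, 0, 0, 8, 17)

v_19(a) = 3 ≥ 1, so the series converges in ℤ_19 to 1/(1 − a) = 1/(1 − (-205770)) = 1/205771. Expand this rational in ℤ_19: compute digits iteratively via d_i = x_i mod 19, x_{i+1} = (x_i − d_i)/19. The first 5 digits are (1, 0, 0, 8, 17).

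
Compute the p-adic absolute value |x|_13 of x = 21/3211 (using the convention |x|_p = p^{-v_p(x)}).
|21/3211|_13 = 169

Step 1 — compute v_13(x) by factoring powers of 13 out of the numerator and denominator: v_13(21/3211) = -2. Step 2 — apply |x|_p = p^{-v_p(x)} = 13^{2} = 169.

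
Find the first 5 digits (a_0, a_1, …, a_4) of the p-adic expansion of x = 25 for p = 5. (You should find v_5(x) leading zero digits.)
(a_0, …, a_4) = (0, 0, 1, 0, 0)

v_5(25) = 2, so a_0 = ... = a_1 = 0. Factor out: x = 5^2 · u with u = 1 a unit in ℤ_5. Expand u iteratively via a_{v+i} = u_i mod 5, u_{i+1} = (u_i − a_{v+i})/5:
  u_0 = 1;  a_2 = 1;  u_1 = (u_0 − 1)/5 = 0
  u_1 = 0;  a_3 = 0;  u_2 = (u_1 − 0)/5 = 0
  u_2 = 0;  a_4 = 0;  u_3 = (u_2 − 0)/5 = 0
Digits: (0, 0, 1, 0, 0).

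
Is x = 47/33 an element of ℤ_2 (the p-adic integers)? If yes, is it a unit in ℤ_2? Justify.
x ∈ ℤ_2^× (unit); v_2(x) = 0

ℤ_2 = {x ∈ ℚ_2 : v_2(x) ≥ 0} and ℤ_2^× = {x ∈ ℤ_2 : v_2(x) = 0}. Here v_2(47/33) = v_2(num) − v_2(den) = 0; compare against these criteria.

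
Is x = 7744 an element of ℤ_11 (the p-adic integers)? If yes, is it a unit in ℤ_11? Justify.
x ∈ ℤ_11 but not a unit; v_11(x) = 2 > 0

ℤ_11 = {x ∈ ℚ_11 : v_11(x) ≥ 0} and ℤ_11^× = {x ∈ ℤ_11 : v_11(x) = 0}. Here v_11(7744) = v_11(num) − v_11(den) = 2; compare against these criteria.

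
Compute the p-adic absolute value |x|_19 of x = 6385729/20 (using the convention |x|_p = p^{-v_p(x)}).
|6385729/20|_19 = 1/130321

Step 1 — compute v_19(x) by factoring powers of 19 out of the numerator and denominator: v_19(6385729/20) = 4. Step 2 — apply |x|_p = p^{-v_p(x)} = 19^{-4} = 1/130321.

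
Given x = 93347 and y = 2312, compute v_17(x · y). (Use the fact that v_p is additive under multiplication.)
v_17(215818264) = 5

v_p(x) = 3 (factor: 93347 = 17^3 · 19); v_p(y) = 2 (factor: 2312 = 17^2 · 8). Additivity: v_p(xy) = v_p(x) + v_p(y) = 3 + 2 = 5. (Direct check: xy = 215818264 = 17^5 · (152).)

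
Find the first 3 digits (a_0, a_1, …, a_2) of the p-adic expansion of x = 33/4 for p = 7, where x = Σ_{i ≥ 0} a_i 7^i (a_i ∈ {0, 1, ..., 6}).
(a_0, …, a_2) = (3, 6, 1)

v_7(33/4) = 0 (numerator and denominator both coprime to 7), so x ∈ ℤ_7^×. Compute digits iteratively via a_i = x_i mod 7, x_{i+1} = (x_i − a_i)/7, with x_0 = x:
  x_0 = 33/4;  a_0 = 3;  x_1 = (x_0 − 3)/7 = 3/4
  x_1 = 3/4;  a_1 = 6;  x_2 = (x_1 − 6)/7 = -3/4
  x_2 = -3/4;  a_2 = 1;  x_3 = (x_2 − 1)/7 = -1/4
Digits: (3, 6, 1).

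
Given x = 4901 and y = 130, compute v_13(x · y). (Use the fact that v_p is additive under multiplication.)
v_13(637130) = 3

v_p(x) = 2 (factor: 4901 = 13^2 · 29); v_p(y) = 1 (factor: 130 = 13^1 · 10). Additivity: v_p(xy) = v_p(x) + v_p(y) = 2 + 1 = 3. (Direct check: xy = 637130 = 13^3 · (290).)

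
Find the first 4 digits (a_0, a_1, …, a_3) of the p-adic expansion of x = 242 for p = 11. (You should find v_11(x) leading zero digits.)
(a_0, …, a_3) = (0, 0, 2, 0)

v_11(242) = 2, so a_0 = ... = a_1 = 0. Factor out: x = 11^2 · u with u = 2 a unit in ℤ_11. Expand u iteratively via a_{v+i} = u_i mod 11, u_{i+1} = (u_i − a_{v+i})/11:
  u_0 = 2;  a_2 = 2;  u_1 = (u_0 − 2)/11 = 0
  u_1 = 0;  a_3 = 0;  u_2 = (u_1 − 0)/11 = 0
Digits: (0, 0, 2, 0).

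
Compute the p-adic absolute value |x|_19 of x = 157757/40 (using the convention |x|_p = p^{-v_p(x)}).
|157757/40|_19 = 1/6859

Step 1 — compute v_19(x) by factoring powers of 19 out of the numerator and denominator: v_19(157757/40) = 3. Step 2 — apply |x|_p = p^{-v_p(x)} = 19^{-3} = 1/6859.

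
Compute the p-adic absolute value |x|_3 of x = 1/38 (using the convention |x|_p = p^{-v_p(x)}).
|1/38|_3 = 1

Step 1 — compute v_3(x) by factoring powers of 3 out of the numerator and denominator: v_3(1/38) = 0. Step 2 — apply |x|_p = p^{-v_p(x)} = 3^{0} = 1.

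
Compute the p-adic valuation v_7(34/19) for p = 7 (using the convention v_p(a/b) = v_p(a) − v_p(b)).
v_7(34/19) = 0

Factor powers of 7 from the numerator and denominator of the reduced fraction: 34 = 7^0 · 34 and 19 = 7^0 · 19. Apply v_p(a/b) = v_p(a) − v_p(b): v_7(34/19) = 0 − 0 = 0.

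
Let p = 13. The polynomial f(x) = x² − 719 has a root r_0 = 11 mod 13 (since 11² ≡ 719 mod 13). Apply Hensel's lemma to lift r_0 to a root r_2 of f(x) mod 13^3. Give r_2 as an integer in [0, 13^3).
r_2 = 2143 (mod 2197)

Hensel's recurrence: r_{i+1} = r_i − f(r_i)·(f′(r_i))^{-1} mod 13^{i+2}, with f′(x) = 2x. Iterate:
  r_0 = 11 (mod 13)
  r_1 = 115 (mod 169)
  r_2 = 2143 (mod 2197)
Final: r_2 = 2143, and one checks f(r_2) ≡ 0 mod 13^3.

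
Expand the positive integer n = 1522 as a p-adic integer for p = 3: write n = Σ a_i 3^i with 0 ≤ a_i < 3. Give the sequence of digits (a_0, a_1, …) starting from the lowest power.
(a_0, a_1, …) = (1, 0, 1, 2, 0, 0, 2)

Repeated division by 3 gives the digits low-to-high: 1522 = 1 + 1·3^2 + 2·3^3 + 2·3^6. Digit sequence: (1, 0, 1, 2, 0, 0, 2).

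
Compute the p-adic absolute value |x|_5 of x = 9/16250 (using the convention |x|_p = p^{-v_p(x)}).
|9/16250|_5 = 625

Step 1 — compute v_5(x) by factoring powers of 5 out of the numerator and denominator: v_5(9/16250) = -4. Step 2 — apply |x|_p = p^{-v_p(x)} = 5^{4} = 625.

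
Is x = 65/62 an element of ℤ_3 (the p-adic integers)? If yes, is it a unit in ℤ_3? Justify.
x ∈ ℤ_3^× (unit); v_3(x) = 0

ℤ_3 = {x ∈ ℚ_3 : v_3(x) ≥ 0} and ℤ_3^× = {x ∈ ℤ_3 : v_3(x) = 0}. Here v_3(65/62) = v_3(num) − v_3(den) = 0; compare against these criteria.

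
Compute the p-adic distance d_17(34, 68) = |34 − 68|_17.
d_17(34, 68) = 1/17

Step 1 — x − y = 34 − 68 = -34. Step 2 — v_17(-34) = 1 (factor: -34 = −(17^1 · 2); the sign does not affect v_p). Step 3 — |x − y|_17 = 17^{-1} = 1/17.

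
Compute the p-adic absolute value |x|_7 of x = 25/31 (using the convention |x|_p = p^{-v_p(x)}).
|25/31|_7 = 1

Step 1 — compute v_7(x) by factoring powers of 7 out of the numerator and denominator: v_7(25/31) = 0. Step 2 — apply |x|_p = p^{-v_p(x)} = 7^{0} = 1.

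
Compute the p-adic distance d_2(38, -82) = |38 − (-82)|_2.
d_2(38, -82) = 1/8

Step 1 — x − y = 38 − (-82) = 120. Step 2 — v_2(120) = 3 (factor: 120 = (2^3 · 15); the sign does not affect v_p). Step 3 — |x − y|_2 = 2^{-3} = 1/8.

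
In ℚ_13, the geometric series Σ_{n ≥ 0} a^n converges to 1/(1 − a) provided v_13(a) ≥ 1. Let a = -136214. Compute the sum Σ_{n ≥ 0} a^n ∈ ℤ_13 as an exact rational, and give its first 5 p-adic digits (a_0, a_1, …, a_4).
Σ a^n = 1/(1 − a) = 1/136215;  first 5 digits = (1, 0, 0, 3, 8)

v_13(a) = 3 ≥ 1, so the series converges in ℤ_13 to 1/(1 − a) = 1/(1 − (-136214)) = 1/136215. Expand this rational in ℤ_13: compute digits iteratively via d_i = x_i mod 13, x_{i+1} = (x_i − d_i)/13. The first 5 digits are (1, 0, 0, 3, 8).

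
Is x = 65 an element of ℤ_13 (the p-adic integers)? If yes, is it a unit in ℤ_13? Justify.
x ∈ ℤ_13 but not a unit; v_13(x) = 1 > 0

ℤ_13 = {x ∈ ℚ_13 : v_13(x) ≥ 0} and ℤ_13^× = {x ∈ ℤ_13 : v_13(x) = 0}. Here v_13(65) = v_13(num) − v_13(den) = 1; compare against these criteria.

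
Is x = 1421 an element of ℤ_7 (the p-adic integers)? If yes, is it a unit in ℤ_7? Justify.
x ∈ ℤ_7 but not a unit; v_7(x) = 2 > 0

ℤ_7 = {x ∈ ℚ_7 : v_7(x) ≥ 0} and ℤ_7^× = {x ∈ ℤ_7 : v_7(x) = 0}. Here v_7(1421) = v_7(num) − v_7(den) = 2; compare against these criteria.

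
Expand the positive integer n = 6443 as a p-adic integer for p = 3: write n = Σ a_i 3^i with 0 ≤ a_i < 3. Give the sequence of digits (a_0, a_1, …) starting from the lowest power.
(a_0, a_1, …) = (2, 2, 1, 1, 1, 2, 2, 2)

Repeated division by 3 gives the digits low-to-high: 6443 = 2 + 2·3^1 + 1·3^2 + 1·3^3 + 1·3^4 + 2·3^5 + 2·3^6 + 2·3^7. Digit sequence: (2, 2, 1, 1, 1, 2, 2, 2).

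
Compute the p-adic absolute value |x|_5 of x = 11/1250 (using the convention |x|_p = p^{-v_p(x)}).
|11/1250|_5 = 625

Step 1 — compute v_5(x) by factoring powers of 5 out of the numerator and denominator: v_5(11/1250) = -4. Step 2 — apply |x|_p = p^{-v_p(x)} = 5^{4} = 625.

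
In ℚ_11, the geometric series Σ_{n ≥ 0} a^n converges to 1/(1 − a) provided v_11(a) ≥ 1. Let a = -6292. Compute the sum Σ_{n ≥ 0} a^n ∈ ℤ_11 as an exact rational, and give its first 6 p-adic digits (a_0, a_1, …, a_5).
Σ a^n = 1/(1 − a) = 1/6293;  first 6 digits = (1, 0, 3, 6, 8, 3)

v_11(a) = 2 ≥ 1, so the series converges in ℤ_11 to 1/(1 − a) = 1/(1 − (-6292)) = 1/6293. Expand this rational in ℤ_11: compute digits iteratively via d_i = x_i mod 11, x_{i+1} = (x_i − d_i)/11. The first 6 digits are (1, 0, 3, 6, 8, 3).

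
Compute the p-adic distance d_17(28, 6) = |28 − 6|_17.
d_17(28, 6) = 1

Step 1 — x − y = 28 − 6 = 22. Step 2 — v_17(22) = 0 (factor: 22 = (17^0 · 22); the sign does not affect v_p). Step 3 — |x − y|_17 = 17^{0} = 1.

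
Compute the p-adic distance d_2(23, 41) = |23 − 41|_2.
d_2(23, 41) = 1/2

Step 1 — x − y = 23 − 41 = -18. Step 2 — v_2(-18) = 1 (factor: -18 = −(2^1 · 9); the sign does not affect v_p). Step 3 — |x − y|_2 = 2^{-1} = 1/2.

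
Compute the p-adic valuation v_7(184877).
v_7(184877) = 5

v_7(n) is the largest exponent k such that 7^k divides n. Factor out: 184877 = 7^5 · 11. (Sign doesn't affect v_p.) So v_7(184877) = 5.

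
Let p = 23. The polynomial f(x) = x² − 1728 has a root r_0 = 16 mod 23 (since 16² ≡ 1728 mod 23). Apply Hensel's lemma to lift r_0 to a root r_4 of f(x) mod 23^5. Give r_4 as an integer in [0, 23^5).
r_4 = 5741299 (mod 6436343)

Hensel's recurrence: r_{i+1} = r_i − f(r_i)·(f′(r_i))^{-1} mod 23^{i+2}, with f′(x) = 2x. Iterate:
  r_0 = 16 (mod 23)
  r_1 = 62 (mod 529)
  r_2 = 10642 (mod 12167)
  r_3 = 144479 (mod 279841)
  r_4 = 5741299 (mod 6436343)
Final: r_4 = 5741299, and one checks f(r_4) ≡ 0 mod 23^5.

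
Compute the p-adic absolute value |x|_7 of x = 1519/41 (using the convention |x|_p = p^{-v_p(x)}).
|1519/41|_7 = 1/49

Step 1 — compute v_7(x) by factoring powers of 7 out of the numerator and denominator: v_7(1519/41) = 2. Step 2 — apply |x|_p = p^{-v_p(x)} = 7^{-2} = 1/49.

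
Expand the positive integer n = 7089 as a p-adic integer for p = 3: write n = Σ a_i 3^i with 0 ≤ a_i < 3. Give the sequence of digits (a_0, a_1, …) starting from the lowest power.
(a_0, a_1, …) = (0, 2, 1, 1, 0, 2, 0, 0, 1)

Repeated division by 3 gives the digits low-to-high: 7089 = 2·3^1 + 1·3^2 + 1·3^3 + 2·3^5 + 1·3^8. Digit sequence: (0, 2, 1, 1, 0, 2, 0, 0, 1).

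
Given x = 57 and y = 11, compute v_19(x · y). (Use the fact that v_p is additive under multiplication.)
v_19(627) = 1

v_p(x) = 1 (factor: 57 = 19^1 · 3); v_p(y) = 0 (factor: 11 = 19^0 · 11). Additivity: v_p(xy) = v_p(x) + v_p(y) = 1 + 0 = 1. (Direct check: xy = 627 = 19^1 · (33).)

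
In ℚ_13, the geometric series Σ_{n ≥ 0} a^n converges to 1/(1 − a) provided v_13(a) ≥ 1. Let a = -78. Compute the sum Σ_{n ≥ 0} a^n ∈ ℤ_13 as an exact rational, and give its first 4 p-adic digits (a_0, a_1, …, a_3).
Σ a^n = 1/(1 − a) = 1/79;  first 4 digits = (1, 7, 9, 7)

v_13(a) = 1 ≥ 1, so the series converges in ℤ_13 to 1/(1 − a) = 1/(1 − (-78)) = 1/79. Expand this rational in ℤ_13: compute digits iteratively via d_i = x_i mod 13, x_{i+1} = (x_i − d_i)/13. The first 4 digits are (1, 7, 9, 7).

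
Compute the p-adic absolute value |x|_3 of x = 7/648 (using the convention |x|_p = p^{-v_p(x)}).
|7/648|_3 = 81

Step 1 — compute v_3(x) by factoring powers of 3 out of the numerator and denominator: v_3(7/648) = -4. Step 2 — apply |x|_p = p^{-v_p(x)} = 3^{4} = 81.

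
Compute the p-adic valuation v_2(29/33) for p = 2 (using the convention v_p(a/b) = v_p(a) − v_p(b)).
v_2(29/33) = 0

Factor powers of 2 from the numerator and denominator of the reduced fraction: 29 = 2^0 · 29 and 33 = 2^0 · 33. Apply v_p(a/b) = v_p(a) − v_p(b): v_2(29/33) = 0 − 0 = 0.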